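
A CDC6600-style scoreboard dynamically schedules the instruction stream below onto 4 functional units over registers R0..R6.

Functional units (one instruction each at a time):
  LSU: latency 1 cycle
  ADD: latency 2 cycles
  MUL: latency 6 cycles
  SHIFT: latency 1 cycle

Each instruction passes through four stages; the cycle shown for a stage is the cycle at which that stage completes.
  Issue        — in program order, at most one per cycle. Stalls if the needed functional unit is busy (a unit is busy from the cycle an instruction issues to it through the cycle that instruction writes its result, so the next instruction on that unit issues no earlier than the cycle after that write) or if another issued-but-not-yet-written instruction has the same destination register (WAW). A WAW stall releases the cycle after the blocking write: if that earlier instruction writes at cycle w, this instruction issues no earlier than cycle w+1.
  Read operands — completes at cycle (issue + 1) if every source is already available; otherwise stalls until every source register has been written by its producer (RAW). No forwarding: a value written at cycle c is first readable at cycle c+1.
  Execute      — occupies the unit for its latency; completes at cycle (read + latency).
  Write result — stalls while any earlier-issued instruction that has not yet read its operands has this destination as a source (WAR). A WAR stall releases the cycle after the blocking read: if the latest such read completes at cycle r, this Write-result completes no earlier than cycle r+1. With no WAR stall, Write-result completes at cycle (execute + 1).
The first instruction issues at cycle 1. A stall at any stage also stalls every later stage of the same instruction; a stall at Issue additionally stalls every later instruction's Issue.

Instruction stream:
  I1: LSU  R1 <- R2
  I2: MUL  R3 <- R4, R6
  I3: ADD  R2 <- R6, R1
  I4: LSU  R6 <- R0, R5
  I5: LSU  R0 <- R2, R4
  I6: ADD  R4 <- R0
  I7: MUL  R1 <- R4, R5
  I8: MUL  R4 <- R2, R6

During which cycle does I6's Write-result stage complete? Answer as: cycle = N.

I1 -> (1, 2, 3, 4)
I2 -> (2, 3, 9, 10)
I3 -> (3, 5, 7, 8)  // RAW R1: wait I1 write@4
I4 -> (5, 6, 7, 8)  // struct: LSU busy until I1 writes@4
I5 -> (9, 10, 11, 12)  // struct: LSU busy until I4 writes@8
I6 -> (10, 13, 15, 16)  // RAW R0: wait I5 write@12
I7 -> (11, 17, 23, 24)  // RAW R4: wait I6 write@16
I8 -> (25, 26, 32, 33)  // struct: MUL busy until I7 writes@24

cycle = 16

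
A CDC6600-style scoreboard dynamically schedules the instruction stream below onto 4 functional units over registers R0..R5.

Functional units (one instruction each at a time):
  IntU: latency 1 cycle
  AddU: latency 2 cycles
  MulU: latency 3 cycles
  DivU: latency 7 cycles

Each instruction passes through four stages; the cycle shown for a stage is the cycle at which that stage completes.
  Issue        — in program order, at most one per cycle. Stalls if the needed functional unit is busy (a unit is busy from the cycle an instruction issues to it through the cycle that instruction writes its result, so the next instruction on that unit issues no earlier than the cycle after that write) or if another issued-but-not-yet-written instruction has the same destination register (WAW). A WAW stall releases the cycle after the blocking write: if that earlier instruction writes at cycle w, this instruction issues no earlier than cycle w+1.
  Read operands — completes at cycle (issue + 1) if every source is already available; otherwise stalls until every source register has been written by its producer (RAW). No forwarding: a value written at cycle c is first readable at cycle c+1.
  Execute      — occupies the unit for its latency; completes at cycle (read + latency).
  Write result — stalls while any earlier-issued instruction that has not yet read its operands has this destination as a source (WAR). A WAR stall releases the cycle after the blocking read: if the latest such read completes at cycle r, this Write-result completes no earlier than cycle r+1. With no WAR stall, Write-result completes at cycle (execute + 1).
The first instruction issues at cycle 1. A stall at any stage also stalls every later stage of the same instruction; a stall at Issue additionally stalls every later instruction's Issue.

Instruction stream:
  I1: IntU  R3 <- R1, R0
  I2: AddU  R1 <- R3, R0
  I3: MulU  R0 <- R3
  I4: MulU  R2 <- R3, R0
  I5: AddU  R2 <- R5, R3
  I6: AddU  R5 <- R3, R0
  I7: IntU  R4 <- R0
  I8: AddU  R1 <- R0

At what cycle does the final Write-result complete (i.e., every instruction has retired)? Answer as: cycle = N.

I1 -> (1, 2, 3, 4)
I2 -> (2, 5, 7, 8)  // RAW R3: wait I1 write@4
I3 -> (3, 5, 8, 9)  // RAW R3: wait I1 write@4
I4 -> (10, 11, 14, 15)  // struct: MulU busy until I3 writes@9
I5 -> (16, 17, 19, 20)  // WAW R2: wait I4 write@15
I6 -> (21, 22, 24, 25)  // struct: AddU busy until I5 writes@20
I7 -> (22, 23, 24, 25)
I8 -> (26, 27, 29, 30)  // struct: AddU busy until I6 writes@25

cycle = 30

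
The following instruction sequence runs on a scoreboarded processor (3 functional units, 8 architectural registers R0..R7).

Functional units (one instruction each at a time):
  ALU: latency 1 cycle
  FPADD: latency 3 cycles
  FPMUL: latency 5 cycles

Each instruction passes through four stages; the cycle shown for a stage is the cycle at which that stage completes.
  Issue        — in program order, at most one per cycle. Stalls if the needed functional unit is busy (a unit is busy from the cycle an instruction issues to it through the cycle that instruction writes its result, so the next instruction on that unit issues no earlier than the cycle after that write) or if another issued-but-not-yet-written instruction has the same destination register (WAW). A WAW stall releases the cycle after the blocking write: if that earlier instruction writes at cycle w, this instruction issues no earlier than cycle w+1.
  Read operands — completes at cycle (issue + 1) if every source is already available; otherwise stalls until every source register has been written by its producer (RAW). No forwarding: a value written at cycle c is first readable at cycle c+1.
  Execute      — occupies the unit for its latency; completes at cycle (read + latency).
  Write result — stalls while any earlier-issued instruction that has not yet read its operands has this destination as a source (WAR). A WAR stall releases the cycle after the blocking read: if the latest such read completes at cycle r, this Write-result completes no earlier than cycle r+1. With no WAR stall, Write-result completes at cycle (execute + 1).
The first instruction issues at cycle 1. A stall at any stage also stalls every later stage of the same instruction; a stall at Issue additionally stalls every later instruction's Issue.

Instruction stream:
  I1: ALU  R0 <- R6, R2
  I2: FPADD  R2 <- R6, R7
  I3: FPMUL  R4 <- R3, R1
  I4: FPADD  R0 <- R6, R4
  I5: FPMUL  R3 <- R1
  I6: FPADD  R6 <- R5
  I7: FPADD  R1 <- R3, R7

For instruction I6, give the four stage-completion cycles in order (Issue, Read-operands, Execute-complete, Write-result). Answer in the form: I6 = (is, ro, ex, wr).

I6 = (16, 17, 20, 21)

I1 -> (1, 2, 3, 4)
I2 -> (2, 3, 6, 7)
I3 -> (3, 4, 9, 10)
I4 -> (8, 11, 14, 15)  // struct: FPADD busy until I2 writes@7, RAW R4: wait I3 write@10
I5 -> (11, 12, 17, 18)  // struct: FPMUL busy until I3 writes@10
I6 -> (16, 17, 20, 21)  // struct: FPADD busy until I4 writes@15
I7 -> (22, 23, 26, 27)  // struct: FPADD busy until I6 writes@21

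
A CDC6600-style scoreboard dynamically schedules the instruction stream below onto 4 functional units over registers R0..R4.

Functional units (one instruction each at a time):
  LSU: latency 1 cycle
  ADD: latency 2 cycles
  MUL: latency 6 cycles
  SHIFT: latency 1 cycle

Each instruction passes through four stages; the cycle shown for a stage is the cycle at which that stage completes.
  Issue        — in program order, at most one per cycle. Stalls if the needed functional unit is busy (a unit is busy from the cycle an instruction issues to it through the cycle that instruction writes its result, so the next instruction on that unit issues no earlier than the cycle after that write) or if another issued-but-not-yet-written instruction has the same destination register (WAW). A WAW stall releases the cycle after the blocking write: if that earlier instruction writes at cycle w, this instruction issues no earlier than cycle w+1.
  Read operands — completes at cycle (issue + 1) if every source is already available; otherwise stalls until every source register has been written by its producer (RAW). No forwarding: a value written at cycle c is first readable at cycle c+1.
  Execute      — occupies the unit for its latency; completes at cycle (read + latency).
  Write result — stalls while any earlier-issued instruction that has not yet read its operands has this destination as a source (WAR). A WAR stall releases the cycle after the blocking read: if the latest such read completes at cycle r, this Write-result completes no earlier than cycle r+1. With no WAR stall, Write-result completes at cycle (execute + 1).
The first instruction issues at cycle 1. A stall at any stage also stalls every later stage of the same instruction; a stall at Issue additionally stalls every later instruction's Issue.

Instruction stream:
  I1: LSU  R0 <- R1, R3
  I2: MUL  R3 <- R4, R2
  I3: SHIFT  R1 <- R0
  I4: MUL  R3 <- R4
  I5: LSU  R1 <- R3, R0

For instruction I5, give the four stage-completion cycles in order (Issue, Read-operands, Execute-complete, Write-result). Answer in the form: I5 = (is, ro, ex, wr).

t=1  issue I1 (LSU)
t=2  I1 read-ops | issue I2 (MUL)
t=3  I1 finished on LSU | I2 read-ops | issue I3 (SHIFT)
t=4  I1→R0
t=5  I3 read-ops
t=6  I3 finished on SHIFT
t=7  I3→R1
t=9  I2 finished on MUL
t=10  I2→R3
t=11  issue I4 (MUL)
t=12  I4 read-ops | issue I5 (LSU)
t=18  I4 finished on MUL
t=19  I4→R3
t=20  I5 read-ops
t=21  I5 finished on LSU
t=22  I5→R1

I5 = (12, 20, 21, 22)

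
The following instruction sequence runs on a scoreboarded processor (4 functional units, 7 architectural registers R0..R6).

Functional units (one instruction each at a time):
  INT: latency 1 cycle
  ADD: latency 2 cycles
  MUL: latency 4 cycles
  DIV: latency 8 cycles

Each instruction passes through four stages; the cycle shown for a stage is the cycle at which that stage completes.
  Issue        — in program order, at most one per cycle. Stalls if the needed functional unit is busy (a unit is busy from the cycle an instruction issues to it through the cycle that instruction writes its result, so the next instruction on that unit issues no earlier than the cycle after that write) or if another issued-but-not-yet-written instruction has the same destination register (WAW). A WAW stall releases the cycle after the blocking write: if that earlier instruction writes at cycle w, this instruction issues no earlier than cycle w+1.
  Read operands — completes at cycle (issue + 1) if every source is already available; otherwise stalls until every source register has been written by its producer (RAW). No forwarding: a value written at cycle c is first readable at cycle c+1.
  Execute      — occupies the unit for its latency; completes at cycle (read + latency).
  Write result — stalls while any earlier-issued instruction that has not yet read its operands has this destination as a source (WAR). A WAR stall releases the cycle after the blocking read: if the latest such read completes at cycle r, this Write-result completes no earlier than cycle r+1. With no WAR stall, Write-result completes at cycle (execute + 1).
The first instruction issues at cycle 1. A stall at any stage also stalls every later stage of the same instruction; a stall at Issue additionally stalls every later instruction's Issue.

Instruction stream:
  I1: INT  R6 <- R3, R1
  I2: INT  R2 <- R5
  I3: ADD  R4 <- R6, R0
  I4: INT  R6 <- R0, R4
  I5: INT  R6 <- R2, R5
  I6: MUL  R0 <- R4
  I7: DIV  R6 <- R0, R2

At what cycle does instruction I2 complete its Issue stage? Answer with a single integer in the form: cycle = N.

cycle = 5

I1 -> (1, 2, 3, 4)
I2 -> (5, 6, 7, 8)  // struct: INT busy until I1 writes@4
I3 -> (6, 7, 9, 10)
I4 -> (9, 11, 12, 13)  // struct: INT busy until I2 writes@8, RAW R4: wait I3 write@10
I5 -> (14, 15, 16, 17)  // struct: INT busy until I4 writes@13
I6 -> (15, 16, 20, 21)
I7 -> (18, 22, 30, 31)  // WAW R6: wait I5 write@17, RAW R0: wait I6 write@21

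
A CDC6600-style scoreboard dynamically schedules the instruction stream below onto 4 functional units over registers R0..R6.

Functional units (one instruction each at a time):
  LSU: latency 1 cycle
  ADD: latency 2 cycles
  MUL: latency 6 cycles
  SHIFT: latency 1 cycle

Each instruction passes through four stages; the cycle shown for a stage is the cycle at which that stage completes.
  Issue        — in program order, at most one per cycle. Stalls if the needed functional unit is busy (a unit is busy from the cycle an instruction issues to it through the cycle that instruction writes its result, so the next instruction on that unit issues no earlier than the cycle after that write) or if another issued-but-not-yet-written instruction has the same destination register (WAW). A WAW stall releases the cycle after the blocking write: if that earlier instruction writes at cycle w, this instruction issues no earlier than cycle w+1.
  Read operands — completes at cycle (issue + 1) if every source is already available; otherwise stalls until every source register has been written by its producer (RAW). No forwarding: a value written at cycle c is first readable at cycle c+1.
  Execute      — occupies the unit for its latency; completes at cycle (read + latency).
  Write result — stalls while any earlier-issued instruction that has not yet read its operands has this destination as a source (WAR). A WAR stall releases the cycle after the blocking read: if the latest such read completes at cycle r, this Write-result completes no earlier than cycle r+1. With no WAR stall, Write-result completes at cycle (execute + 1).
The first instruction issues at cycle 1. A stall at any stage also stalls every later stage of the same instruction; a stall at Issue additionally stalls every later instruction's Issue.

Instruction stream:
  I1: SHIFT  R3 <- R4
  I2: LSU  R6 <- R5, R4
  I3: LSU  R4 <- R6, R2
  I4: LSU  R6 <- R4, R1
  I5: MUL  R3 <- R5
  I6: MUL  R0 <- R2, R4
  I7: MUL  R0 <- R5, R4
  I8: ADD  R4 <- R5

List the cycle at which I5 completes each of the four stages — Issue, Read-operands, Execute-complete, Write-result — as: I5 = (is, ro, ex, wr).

c1: I1 issues→SHIFT
c2: I1 reads · I2 issues→LSU
c3: I1 exec-done · I2 reads
c4: I1 writes R3 · I2 exec-done
c5: I2 writes R6
c6: I3 issues→LSU
c7: I3 reads
c8: I3 exec-done
c9: I3 writes R4
c10: I4 issues→LSU
c11: I4 reads · I5 issues→MUL
c12: I4 exec-done · I5 reads
c13: I4 writes R6
c18: I5 exec-done
c19: I5 writes R3
c20: I6 issues→MUL
c21: I6 reads
c27: I6 exec-done
c28: I6 writes R0
c29: I7 issues→MUL
c30: I7 reads · I8 issues→ADD
c31: I8 reads
c33: I8 exec-done
c34: I8 writes R4
c36: I7 exec-done
c37: I7 writes R0

I5 = (11, 12, 18, 19)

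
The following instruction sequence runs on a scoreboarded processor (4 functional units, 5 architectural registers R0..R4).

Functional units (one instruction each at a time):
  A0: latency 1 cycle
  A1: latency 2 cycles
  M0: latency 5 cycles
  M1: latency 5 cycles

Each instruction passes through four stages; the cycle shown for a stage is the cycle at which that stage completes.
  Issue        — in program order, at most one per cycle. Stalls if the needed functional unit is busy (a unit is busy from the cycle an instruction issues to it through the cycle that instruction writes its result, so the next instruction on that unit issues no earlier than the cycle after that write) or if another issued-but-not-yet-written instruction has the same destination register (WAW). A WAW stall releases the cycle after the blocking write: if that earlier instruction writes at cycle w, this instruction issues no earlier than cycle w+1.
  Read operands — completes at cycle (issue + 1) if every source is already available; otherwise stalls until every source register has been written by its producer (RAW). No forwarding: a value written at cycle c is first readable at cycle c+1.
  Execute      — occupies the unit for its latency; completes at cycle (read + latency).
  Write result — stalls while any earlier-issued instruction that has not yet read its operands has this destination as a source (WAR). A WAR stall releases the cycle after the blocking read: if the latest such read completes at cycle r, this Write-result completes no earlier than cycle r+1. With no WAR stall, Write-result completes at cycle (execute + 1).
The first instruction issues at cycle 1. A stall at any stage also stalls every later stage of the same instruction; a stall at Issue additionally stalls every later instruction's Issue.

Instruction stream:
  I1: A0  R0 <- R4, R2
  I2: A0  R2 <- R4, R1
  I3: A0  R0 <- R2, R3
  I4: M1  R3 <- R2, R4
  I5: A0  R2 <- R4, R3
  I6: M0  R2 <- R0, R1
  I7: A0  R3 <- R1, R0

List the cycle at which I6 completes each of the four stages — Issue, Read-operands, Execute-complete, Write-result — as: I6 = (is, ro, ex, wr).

I6 = (21, 22, 27, 28)

c1: issue I1 (A0)
c2: I1 read-ops
c3: I1 finished on A0
c4: I1→R0
c5: issue I2 (A0)
c6: I2 read-ops
c7: I2 finished on A0
c8: I2→R2
c9: issue I3 (A0)
c10: I3 read-ops; issue I4 (M1)
c11: I3 finished on A0; I4 read-ops
c12: I3→R0
c13: issue I5 (A0)
c16: I4 finished on M1
c17: I4→R3
c18: I5 read-ops
c19: I5 finished on A0
c20: I5→R2
c21: issue I6 (M0)
c22: I6 read-ops; issue I7 (A0)
c23: I7 read-ops
c24: I7 finished on A0
c25: I7→R3
c27: I6 finished on M0
c28: I6→R2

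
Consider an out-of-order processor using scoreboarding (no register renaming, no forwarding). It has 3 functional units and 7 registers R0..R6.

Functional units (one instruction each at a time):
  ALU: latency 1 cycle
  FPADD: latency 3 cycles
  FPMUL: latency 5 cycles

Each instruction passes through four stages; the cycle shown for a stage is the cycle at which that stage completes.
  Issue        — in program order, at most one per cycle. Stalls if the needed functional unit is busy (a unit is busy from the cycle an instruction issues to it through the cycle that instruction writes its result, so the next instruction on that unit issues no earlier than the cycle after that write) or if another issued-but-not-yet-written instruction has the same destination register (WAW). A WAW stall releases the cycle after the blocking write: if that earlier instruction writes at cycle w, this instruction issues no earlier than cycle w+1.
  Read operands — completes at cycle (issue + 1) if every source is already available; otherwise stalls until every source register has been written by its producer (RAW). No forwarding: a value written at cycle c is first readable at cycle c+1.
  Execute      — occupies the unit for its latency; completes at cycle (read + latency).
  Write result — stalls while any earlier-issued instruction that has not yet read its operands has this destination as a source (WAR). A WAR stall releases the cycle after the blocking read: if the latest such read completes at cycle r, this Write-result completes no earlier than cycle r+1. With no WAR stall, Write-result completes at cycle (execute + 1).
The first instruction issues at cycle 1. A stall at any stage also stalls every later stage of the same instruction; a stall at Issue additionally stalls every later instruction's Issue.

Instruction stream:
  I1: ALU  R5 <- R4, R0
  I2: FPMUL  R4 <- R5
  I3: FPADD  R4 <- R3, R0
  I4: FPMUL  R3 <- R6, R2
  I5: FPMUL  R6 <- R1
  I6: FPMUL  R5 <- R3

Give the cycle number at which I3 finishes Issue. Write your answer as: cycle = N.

cycle = 12

I1 -> (1, 2, 3, 4)
I2 -> (2, 5, 10, 11)  // RAW R5: wait I1 write@4
I3 -> (12, 13, 16, 17)  // WAW R4: wait I2 write@11
I4 -> (13, 14, 19, 20)
I5 -> (21, 22, 27, 28)  // struct: FPMUL busy until I4 writes@20
I6 -> (29, 30, 35, 36)  // struct: FPMUL busy until I5 writes@28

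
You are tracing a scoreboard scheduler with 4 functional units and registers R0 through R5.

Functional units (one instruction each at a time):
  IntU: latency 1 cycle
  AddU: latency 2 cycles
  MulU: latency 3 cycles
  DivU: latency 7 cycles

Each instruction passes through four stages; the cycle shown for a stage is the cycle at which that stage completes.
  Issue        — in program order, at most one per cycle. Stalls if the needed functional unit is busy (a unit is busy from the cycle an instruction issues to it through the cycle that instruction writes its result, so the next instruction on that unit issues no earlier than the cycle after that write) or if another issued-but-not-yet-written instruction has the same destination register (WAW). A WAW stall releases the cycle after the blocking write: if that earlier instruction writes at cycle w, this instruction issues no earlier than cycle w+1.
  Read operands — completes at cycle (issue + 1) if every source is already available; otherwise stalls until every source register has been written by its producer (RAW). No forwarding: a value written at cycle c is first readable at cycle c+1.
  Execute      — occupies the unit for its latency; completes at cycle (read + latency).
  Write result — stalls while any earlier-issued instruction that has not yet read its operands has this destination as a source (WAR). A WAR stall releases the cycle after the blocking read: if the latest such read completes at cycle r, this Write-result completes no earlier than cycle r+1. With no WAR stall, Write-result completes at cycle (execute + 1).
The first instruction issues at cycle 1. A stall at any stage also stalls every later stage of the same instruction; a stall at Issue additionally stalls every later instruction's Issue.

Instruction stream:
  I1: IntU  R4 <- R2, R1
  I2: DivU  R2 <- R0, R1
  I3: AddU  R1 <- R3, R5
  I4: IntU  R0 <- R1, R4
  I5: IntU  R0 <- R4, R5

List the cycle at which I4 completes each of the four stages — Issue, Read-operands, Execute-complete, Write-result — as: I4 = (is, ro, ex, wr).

I4 = (5, 8, 9, 10)

cycle 1: I1→IntU
cycle 2: I1 RO; I2→DivU
cycle 3: I1 EX; I2 RO; I3→AddU
cycle 4: I1 WR R4; I3 RO
cycle 5: I4→IntU
cycle 6: I3 EX
cycle 7: I3 WR R1
cycle 8: I4 RO
cycle 9: I4 EX
cycle 10: I2 EX; I4 WR R0
cycle 11: I2 WR R2; I5→IntU
cycle 12: I5 RO
cycle 13: I5 EX
cycle 14: I5 WR R0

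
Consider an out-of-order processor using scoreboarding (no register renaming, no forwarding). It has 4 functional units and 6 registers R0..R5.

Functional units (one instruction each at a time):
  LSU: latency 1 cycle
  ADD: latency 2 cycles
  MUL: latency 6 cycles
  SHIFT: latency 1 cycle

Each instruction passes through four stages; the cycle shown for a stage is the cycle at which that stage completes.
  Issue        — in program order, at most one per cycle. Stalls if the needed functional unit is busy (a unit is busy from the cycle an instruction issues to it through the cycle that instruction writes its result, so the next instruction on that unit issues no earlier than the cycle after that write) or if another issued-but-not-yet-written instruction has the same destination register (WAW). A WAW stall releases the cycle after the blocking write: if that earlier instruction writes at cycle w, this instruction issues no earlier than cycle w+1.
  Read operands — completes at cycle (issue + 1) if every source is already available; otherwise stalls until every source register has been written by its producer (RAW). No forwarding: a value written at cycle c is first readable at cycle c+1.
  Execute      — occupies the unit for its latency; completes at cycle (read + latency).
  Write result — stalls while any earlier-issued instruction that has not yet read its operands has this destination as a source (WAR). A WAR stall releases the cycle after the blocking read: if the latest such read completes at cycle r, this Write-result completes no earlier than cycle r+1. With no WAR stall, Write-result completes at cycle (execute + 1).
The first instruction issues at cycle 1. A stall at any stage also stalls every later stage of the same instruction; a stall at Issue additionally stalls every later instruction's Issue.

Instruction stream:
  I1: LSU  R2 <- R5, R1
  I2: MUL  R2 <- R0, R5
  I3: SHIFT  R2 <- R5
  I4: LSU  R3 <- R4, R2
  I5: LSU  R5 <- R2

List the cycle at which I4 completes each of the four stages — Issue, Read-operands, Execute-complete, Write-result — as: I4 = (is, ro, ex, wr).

[1] issue I1 (LSU)
[2] I1 read-ops
[3] I1 finished on LSU
[4] I1→R2
[5] issue I2 (MUL)
[6] I2 read-ops
[12] I2 finished on MUL
[13] I2→R2
[14] issue I3 (SHIFT)
[15] I3 read-ops · issue I4 (LSU)
[16] I3 finished on SHIFT
[17] I3→R2
[18] I4 read-ops
[19] I4 finished on LSU
[20] I4→R3
[21] issue I5 (LSU)
[22] I5 read-ops
[23] I5 finished on LSU
[24] I5→R5

I4 = (15, 18, 19, 20)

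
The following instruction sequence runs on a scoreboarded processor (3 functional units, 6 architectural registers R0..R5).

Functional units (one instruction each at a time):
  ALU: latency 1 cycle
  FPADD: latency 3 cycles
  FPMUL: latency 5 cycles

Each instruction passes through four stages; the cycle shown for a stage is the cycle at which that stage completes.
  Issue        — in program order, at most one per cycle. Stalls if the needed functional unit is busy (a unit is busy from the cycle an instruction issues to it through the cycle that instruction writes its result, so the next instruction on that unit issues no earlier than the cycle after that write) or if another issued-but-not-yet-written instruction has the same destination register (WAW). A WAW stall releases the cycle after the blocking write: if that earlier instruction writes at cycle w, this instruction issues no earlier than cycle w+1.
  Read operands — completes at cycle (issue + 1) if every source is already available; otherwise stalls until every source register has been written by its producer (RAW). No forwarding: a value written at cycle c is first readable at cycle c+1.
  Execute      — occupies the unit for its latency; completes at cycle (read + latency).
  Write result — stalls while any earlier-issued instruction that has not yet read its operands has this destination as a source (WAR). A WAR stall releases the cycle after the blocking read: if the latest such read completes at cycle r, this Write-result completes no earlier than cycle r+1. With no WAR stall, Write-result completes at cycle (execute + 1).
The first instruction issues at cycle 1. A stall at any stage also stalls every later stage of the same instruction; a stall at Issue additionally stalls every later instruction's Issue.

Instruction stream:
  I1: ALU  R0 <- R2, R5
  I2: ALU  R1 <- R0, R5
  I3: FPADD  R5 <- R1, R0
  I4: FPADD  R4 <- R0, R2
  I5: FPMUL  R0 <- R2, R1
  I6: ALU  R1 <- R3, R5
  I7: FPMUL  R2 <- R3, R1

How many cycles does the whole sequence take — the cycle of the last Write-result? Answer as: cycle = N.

[I1] 1/2/3/4
[I2] 5/6/7/8  (struct: ALU busy until I1 writes@4)
[I3] 6/9/12/13  (RAW R1: wait I2 write@8)
[I4] 14/15/18/19  (struct: FPADD busy until I3 writes@13)
[I5] 15/16/21/22
[I6] 16/17/18/19
[I7] 23/24/29/30  (struct: FPMUL busy until I5 writes@22)

cycle = 30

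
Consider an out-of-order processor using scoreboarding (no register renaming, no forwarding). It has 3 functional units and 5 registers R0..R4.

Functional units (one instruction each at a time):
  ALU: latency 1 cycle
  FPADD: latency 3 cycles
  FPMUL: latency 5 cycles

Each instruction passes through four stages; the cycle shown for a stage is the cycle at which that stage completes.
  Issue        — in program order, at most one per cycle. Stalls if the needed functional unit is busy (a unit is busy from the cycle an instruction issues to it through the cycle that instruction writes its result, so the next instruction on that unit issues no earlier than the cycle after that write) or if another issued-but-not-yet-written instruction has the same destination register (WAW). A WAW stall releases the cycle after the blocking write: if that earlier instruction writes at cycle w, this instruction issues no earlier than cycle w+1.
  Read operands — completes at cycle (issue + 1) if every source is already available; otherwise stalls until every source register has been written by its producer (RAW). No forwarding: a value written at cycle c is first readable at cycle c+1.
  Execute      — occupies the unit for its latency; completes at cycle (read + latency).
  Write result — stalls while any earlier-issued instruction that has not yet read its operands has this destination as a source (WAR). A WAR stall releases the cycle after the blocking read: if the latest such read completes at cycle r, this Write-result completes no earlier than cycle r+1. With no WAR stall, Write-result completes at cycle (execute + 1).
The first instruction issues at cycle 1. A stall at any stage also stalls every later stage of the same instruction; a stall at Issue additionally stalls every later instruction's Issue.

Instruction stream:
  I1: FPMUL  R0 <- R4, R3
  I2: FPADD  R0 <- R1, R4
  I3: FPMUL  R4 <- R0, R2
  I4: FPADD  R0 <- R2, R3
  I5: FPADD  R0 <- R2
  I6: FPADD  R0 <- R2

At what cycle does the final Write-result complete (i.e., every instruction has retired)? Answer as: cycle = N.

I1  is:1  ro:2  ex:7  wr:8
I2  is:9  ro:10  ex:13  wr:14  — WAW R0: wait I1 write@8
I3  is:10  ro:15  ex:20  wr:21  — RAW R0: wait I2 write@14
I4  is:15  ro:16  ex:19  wr:20  — struct: FPADD busy until I2 writes@14
I5  is:21  ro:22  ex:25  wr:26  — struct: FPADD busy until I4 writes@20
I6  is:27  ro:28  ex:31  wr:32  — struct: FPADD busy until I5 writes@26

cycle = 32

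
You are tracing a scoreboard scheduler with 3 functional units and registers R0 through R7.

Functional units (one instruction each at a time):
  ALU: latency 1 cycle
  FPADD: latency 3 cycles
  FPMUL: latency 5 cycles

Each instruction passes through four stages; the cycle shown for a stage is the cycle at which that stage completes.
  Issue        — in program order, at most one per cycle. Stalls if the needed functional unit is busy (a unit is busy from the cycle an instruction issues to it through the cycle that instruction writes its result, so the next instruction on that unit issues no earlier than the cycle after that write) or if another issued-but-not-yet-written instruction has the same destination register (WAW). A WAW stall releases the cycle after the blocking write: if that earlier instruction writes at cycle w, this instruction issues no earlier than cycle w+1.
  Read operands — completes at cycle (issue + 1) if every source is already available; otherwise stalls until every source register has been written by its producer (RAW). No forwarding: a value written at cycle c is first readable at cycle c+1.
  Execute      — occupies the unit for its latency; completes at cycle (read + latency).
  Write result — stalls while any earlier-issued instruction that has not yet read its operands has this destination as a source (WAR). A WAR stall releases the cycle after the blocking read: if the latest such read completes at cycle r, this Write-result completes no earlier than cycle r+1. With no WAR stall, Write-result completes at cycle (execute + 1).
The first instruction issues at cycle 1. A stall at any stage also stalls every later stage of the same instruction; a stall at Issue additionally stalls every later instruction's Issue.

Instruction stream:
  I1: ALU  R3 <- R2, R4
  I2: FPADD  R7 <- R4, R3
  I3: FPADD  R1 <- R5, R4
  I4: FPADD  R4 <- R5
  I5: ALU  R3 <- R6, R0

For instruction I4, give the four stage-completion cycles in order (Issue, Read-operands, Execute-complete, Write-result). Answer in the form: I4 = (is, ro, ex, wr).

cycle 1: issue I1 (ALU)
cycle 2: I1 read-ops, issue I2 (FPADD)
cycle 3: I1 finished on ALU
cycle 4: I1→R3
cycle 5: I2 read-ops
cycle 8: I2 finished on FPADD
cycle 9: I2→R7
cycle 10: issue I3 (FPADD)
cycle 11: I3 read-ops
cycle 14: I3 finished on FPADD
cycle 15: I3→R1
cycle 16: issue I4 (FPADD)
cycle 17: I4 read-ops, issue I5 (ALU)
cycle 18: I5 read-ops
cycle 19: I5 finished on ALU
cycle 20: I4 finished on FPADD, I5→R3
cycle 21: I4→R4

I4 = (16, 17, 20, 21)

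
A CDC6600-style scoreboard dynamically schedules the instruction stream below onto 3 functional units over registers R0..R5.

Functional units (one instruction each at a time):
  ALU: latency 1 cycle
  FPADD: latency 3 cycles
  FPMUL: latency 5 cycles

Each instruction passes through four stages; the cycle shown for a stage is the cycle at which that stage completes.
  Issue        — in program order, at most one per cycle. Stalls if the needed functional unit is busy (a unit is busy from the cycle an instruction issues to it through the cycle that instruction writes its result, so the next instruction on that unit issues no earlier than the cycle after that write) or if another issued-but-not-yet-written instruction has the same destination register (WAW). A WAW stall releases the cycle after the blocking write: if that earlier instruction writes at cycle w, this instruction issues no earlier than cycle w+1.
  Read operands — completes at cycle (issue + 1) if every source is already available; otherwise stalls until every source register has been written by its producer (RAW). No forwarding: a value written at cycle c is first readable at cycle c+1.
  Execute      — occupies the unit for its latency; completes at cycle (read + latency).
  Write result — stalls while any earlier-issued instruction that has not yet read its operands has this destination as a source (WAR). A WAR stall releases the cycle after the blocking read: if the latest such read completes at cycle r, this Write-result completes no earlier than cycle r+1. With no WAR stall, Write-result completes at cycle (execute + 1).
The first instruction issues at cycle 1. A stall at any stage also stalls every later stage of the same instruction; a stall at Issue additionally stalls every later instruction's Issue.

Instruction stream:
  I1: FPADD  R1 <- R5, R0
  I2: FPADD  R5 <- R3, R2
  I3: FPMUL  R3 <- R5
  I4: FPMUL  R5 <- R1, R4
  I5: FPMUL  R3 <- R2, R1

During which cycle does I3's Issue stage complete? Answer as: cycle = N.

I1  is:1  ro:2  ex:5  wr:6
I2  is:7  ro:8  ex:11  wr:12  — struct: FPADD busy until I1 writes@6
I3  is:8  ro:13  ex:18  wr:19  — RAW R5: wait I2 write@12
I4  is:20  ro:21  ex:26  wr:27  — struct: FPMUL busy until I3 writes@19
I5  is:28  ro:29  ex:34  wr:35  — struct: FPMUL busy until I4 writes@27

cycle = 8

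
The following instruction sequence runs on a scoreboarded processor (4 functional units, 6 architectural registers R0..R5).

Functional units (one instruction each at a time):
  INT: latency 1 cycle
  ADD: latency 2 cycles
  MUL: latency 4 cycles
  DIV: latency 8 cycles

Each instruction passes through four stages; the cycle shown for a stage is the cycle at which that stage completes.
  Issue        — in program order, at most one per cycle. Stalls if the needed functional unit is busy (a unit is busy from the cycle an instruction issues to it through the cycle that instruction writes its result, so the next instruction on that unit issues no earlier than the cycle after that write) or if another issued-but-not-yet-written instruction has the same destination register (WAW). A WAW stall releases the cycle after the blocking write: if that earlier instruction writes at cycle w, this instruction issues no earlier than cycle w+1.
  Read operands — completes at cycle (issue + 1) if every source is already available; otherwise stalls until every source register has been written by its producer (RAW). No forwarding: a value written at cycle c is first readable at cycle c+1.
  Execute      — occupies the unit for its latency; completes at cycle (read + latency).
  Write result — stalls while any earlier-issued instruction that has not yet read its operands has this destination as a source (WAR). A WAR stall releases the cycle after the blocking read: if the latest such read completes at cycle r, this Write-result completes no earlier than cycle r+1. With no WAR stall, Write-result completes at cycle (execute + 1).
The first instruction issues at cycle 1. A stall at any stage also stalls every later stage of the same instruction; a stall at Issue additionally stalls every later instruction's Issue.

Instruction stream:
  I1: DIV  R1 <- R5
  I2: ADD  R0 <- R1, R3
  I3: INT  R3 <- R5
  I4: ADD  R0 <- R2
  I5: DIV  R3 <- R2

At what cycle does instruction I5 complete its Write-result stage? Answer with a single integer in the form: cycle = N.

cycle = 27

I1  is:1  ro:2  ex:10  wr:11
I2  is:2  ro:12  ex:14  wr:15  — RAW R1: wait I1 write@11
I3  is:3  ro:4  ex:5  wr:13  — WAR R3: wait I2 read@12
I4  is:16  ro:17  ex:19  wr:20  — struct: ADD busy until I2 writes@15
I5  is:17  ro:18  ex:26  wr:27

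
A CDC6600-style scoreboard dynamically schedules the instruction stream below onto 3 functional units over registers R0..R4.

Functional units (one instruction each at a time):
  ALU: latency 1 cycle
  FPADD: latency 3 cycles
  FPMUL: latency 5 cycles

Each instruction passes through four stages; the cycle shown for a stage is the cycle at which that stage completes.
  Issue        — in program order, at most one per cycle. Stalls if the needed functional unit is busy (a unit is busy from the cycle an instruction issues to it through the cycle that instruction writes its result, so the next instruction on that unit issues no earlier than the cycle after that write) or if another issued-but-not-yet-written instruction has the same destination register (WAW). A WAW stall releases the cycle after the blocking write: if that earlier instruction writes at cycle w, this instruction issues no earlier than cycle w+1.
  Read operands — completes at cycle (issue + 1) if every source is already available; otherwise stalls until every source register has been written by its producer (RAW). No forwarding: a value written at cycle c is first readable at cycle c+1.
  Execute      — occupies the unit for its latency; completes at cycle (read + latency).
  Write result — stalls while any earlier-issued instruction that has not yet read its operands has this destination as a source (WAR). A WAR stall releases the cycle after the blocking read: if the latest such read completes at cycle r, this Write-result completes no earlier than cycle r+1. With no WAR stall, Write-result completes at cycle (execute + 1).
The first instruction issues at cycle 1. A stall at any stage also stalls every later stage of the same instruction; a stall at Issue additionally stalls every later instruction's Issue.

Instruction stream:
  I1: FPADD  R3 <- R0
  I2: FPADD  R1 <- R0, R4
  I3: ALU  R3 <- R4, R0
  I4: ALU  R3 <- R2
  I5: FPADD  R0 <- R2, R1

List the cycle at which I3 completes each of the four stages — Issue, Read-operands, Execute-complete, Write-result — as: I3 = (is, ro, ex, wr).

t=1  issue I1 (FPADD)
t=2  I1 read-ops
t=5  I1 finished on FPADD
t=6  I1→R3
t=7  issue I2 (FPADD)
t=8  I2 read-ops; issue I3 (ALU)
t=9  I3 read-ops
t=10  I3 finished on ALU
t=11  I2 finished on FPADD; I3→R3
t=12  I2→R1; issue I4 (ALU)
t=13  I4 read-ops; issue I5 (FPADD)
t=14  I4 finished on ALU; I5 read-ops
t=15  I4→R3
t=17  I5 finished on FPADD
t=18  I5→R0

I3 = (8, 9, 10, 11)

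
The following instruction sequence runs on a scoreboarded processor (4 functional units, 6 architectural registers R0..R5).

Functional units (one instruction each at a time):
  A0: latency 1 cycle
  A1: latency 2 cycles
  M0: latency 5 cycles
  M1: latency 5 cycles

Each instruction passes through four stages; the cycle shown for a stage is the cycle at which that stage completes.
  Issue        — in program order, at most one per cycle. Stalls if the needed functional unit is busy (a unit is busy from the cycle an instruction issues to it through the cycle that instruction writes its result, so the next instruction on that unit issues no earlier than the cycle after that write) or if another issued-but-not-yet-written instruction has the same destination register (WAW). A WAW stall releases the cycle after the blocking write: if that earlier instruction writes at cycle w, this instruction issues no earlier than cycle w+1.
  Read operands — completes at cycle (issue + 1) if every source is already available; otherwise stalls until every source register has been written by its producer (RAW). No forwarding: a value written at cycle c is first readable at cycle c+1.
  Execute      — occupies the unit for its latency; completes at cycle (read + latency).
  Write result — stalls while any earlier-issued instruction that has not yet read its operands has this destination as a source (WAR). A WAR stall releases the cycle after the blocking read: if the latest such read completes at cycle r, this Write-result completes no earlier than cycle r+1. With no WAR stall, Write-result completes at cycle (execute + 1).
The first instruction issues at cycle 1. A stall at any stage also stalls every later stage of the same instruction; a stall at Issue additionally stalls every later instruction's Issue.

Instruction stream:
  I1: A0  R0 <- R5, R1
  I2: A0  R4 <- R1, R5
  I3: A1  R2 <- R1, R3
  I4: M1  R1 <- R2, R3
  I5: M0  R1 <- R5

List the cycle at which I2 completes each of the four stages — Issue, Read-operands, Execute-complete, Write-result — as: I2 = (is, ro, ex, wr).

  I1 | 1 | 2 | 3 | 4
  I2 | 5 | 6 | 7 | 8   struct: A0 busy until I1 writes@4
  I3 | 6 | 7 | 9 | 10
  I4 | 7 | 11 | 16 | 17   RAW R2: wait I3 write@10
  I5 | 18 | 19 | 24 | 25   WAW R1: wait I4 write@17

I2 = (5, 6, 7, 8)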